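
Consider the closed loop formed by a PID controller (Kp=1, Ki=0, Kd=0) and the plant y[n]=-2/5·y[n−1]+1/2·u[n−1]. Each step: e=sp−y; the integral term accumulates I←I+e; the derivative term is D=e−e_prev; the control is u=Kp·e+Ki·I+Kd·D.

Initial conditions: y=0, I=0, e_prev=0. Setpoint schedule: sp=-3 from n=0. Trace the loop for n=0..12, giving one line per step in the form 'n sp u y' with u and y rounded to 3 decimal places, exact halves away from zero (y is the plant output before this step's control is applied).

0 -3 -3.000 0.000
1 -3 -1.500 -1.500
2 -3 -2.850 -0.150
3 -3 -1.635 -1.365
4 -3 -2.729 -0.272
5 -3 -1.744 -1.256
6 -3 -2.630 -0.370
7 -3 -1.833 -1.167
8 -3 -2.550 -0.450
9 -3 -1.905 -1.095
10 -3 -2.486 -0.514
11 -3 -1.963 -1.037
12 -3 -2.433 -0.567

(exact arithmetic carried between steps; '≈' marks a value shown rounded to 6 d.p. or computed from one; I and e_prev carry over from the previous line; the table rounds u and y to 3 d.p., halves away from zero)
n=0: y=0, sp=-3, e=sp−y=-3; I=-3, D=e−e_prev=-3; u=1·(-3)+0·(-3)+0·(-3)=-3; next y=-2/5·0+1/2·(-3)=-1.5
n=1: y=-1.5, sp=-3, e=sp−y=-1.5; I=-4.5, D=e−e_prev=1.5; u=1·(-1.5)+0·(-4.5)+0·1.5=-1.5; next y=-2/5·(-1.5)+1/2·(-1.5)=-0.15
n=2: y=-0.15, sp=-3, e=sp−y=-2.85; I=-7.35, D=e−e_prev=-1.35; u=1·(-2.85)+0·(-7.35)+0·(-1.35)=-2.85; next y=-2/5·(-0.15)+1/2·(-2.85)=-1.365
n=3: y=-1.365, sp=-3, e=sp−y=-1.635; I=-8.985, D=e−e_prev=1.215; u=1·(-1.635)+0·(-8.985)+0·1.215=-1.635; next y=-2/5·(-1.365)+1/2·(-1.635)=-0.2715
n=4: y=-0.2715, sp=-3, e=sp−y=-2.7285; I=-11.7135, D=e−e_prev=-1.0935; u=1·(-2.7285)+0·(-11.7135)+0·(-1.0935)=-2.7285; next y=-2/5·(-0.2715)+1/2·(-2.7285)=-1.25565
n=5: y=-1.25565, sp=-3, e=sp−y=-1.74435; I=-13.45785, D=e−e_prev=0.98415; u=1·(-1.74435)+0·(-13.45785)+0·0.98415=-1.74435; next y=-2/5·(-1.25565)+1/2·(-1.74435)=-0.369915
n=6: y=-0.369915, sp=-3, e=sp−y=-2.630085; I=-16.087935, D=e−e_prev=-0.885735; u=1·(-2.630085)+0·(-16.087935)+0·(-0.885735)=-2.630085; next y=-2/5·(-0.369915)+1/2·(-2.630085)≈-1.167077
n=7: y≈-1.167077, sp=-3, e=sp−y≈-1.832924; I≈-17.920859, D=e−e_prev≈0.797162; u=1·(-1.832924)+0·(-17.920859)+0·0.797162≈-1.832924; next y=-2/5·(-1.167077)+1/2·(-1.832924)≈-0.449631
n=8: y≈-0.449631, sp=-3, e=sp−y≈-2.550369; I≈-20.471227, D=e−e_prev≈-0.717445; u=1·(-2.550369)+0·(-20.471227)+0·(-0.717445)≈-2.550369; next y=-2/5·(-0.449631)+1/2·(-2.550369)≈-1.095332
n=9: y≈-1.095332, sp=-3, e=sp−y≈-1.904668; I≈-22.375895, D=e−e_prev≈0.645701; u=1·(-1.904668)+0·(-22.375895)+0·0.645701≈-1.904668; next y=-2/5·(-1.095332)+1/2·(-1.904668)≈-0.514201
n=10: y≈-0.514201, sp=-3, e=sp−y≈-2.485799; I≈-24.861694, D=e−e_prev≈-0.581131; u=1·(-2.485799)+0·(-24.861694)+0·(-0.581131)≈-2.485799; next y=-2/5·(-0.514201)+1/2·(-2.485799)≈-1.037219
n=11: y≈-1.037219, sp=-3, e=sp−y≈-1.962781; I≈-26.824475, D=e−e_prev≈0.523018; u=1·(-1.962781)+0·(-26.824475)+0·0.523018≈-1.962781; next y=-2/5·(-1.037219)+1/2·(-1.962781)≈-0.566503
n=12: y≈-0.566503, sp=-3, e=sp−y≈-2.433497; I≈-29.257972, D=e−e_prev≈-0.470716; u=1·(-2.433497)+0·(-29.257972)+0·(-0.470716)≈-2.433497; next y=-2/5·(-0.566503)+1/2·(-2.433497)≈-0.990147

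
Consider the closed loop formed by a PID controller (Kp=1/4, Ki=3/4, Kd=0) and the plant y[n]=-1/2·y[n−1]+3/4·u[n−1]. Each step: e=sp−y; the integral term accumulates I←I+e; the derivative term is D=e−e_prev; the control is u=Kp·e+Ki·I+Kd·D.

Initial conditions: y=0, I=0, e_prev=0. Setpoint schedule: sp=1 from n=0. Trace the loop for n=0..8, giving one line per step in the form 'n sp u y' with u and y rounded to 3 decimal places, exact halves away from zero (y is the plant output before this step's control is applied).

(exact arithmetic carried between steps; '≈' marks a value shown rounded to 6 d.p. or computed from one; I and e_prev carry over from the previous line; the table rounds u and y to 3 d.p., halves away from zero)
n=0: y=0, sp=1, e=sp−y=1; I=1, D=e−e_prev=1; u=1/4·1+3/4·1+0·1=1; next y=-1/2·0+3/4·1=0.75
n=1: y=0.75, sp=1, e=sp−y=0.25; I=1.25, D=e−e_prev=-0.75; u=1/4·0.25+3/4·1.25+0·(-0.75)=1; next y=-1/2·0.75+3/4·1=0.375
n=2: y=0.375, sp=1, e=sp−y=0.625; I=1.875, D=e−e_prev=0.375; u=1/4·0.625+3/4·1.875+0·0.375=1.5625; next y=-1/2·0.375+3/4·1.5625=0.984375
n=3: y=0.984375, sp=1, e=sp−y=0.015625; I=1.890625, D=e−e_prev=-0.609375; u=1/4·0.015625+3/4·1.890625+0·(-0.609375)=1.421875; next y=-1/2·0.984375+3/4·1.421875≈0.574219
n=4: y≈0.574219, sp=1, e=sp−y≈0.425781; I≈2.316406, D=e−e_prev≈0.410156; u=1/4·0.425781+3/4·2.316406+0·0.410156≈1.84375; next y=-1/2·0.574219+3/4·1.84375≈1.095703
n=5: y≈1.095703, sp=1, e=sp−y≈-0.095703; I≈2.220703, D=e−e_prev≈-0.521484; u=1/4·(-0.095703)+3/4·2.220703+0·(-0.521484)≈1.641602; next y=-1/2·1.095703+3/4·1.641602≈0.683350
n=6: y≈0.683350, sp=1, e=sp−y≈0.316650; I≈2.537354, D=e−e_prev≈0.412354; u=1/4·0.316650+3/4·2.537354+0·0.412354≈1.982178; next y=-1/2·0.683350+3/4·1.982178≈1.144958
n=7: y≈1.144958, sp=1, e=sp−y≈-0.144958; I≈2.392395, D=e−e_prev≈-0.461609; u=1/4·(-0.144958)+3/4·2.392395+0·(-0.461609)≈1.758057; next y=-1/2·1.144958+3/4·1.758057≈0.746063
n=8: y≈0.746063, sp=1, e=sp−y≈0.253937; I≈2.646332, D=e−e_prev≈0.398895; u=1/4·0.253937+3/4·2.646332+0·0.398895≈2.048233; next y=-1/2·0.746063+3/4·2.048233≈1.163143

0 1 1.000 0.000
1 1 1.000 0.750
2 1 1.563 0.375
3 1 1.422 0.984
4 1 1.844 0.574
5 1 1.642 1.096
6 1 1.982 0.683
7 1 1.758 1.145
8 1 2.048 0.746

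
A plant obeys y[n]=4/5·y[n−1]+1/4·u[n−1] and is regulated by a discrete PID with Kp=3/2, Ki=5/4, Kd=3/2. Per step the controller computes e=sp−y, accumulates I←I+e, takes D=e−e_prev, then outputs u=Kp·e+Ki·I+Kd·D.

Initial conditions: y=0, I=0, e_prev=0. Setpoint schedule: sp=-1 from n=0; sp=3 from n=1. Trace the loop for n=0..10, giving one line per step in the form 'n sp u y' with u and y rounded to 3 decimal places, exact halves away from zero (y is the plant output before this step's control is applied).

(exact arithmetic carried between steps; '≈' marks a value shown rounded to 6 d.p. or computed from one; I and e_prev carry over from the previous line; the table rounds u and y to 3 d.p., halves away from zero)
n=0: y=0, sp=-1, e=sp−y=-1; I=-1, D=e−e_prev=-1; u=3/2·(-1)+5/4·(-1)+3/2·(-1)=-4.25; next y=4/5·0+1/4·(-4.25)=-1.0625
n=1: y=-1.0625, sp=3, e=sp−y=4.0625; I=3.0625, D=e−e_prev=5.0625; u=3/2·4.0625+5/4·3.0625+3/2·5.0625=17.515625; next y=4/5·(-1.0625)+1/4·17.515625≈3.528906
n=2: y≈3.528906, sp=3, e=sp−y≈-0.528906; I≈2.533594, D=e−e_prev≈-4.591406; u=3/2·(-0.528906)+5/4·2.533594+3/2·(-4.591406)≈-4.513477; next y=4/5·3.528906+1/4·(-4.513477)≈1.694756
n=3: y≈1.694756, sp=3, e=sp−y≈1.305244; I≈3.838838, D=e−e_prev≈1.834150; u=3/2·1.305244+5/4·3.838838+3/2·1.834150≈9.507639; next y=4/5·1.694756+1/4·9.507639≈3.732714
n=4: y≈3.732714, sp=3, e=sp−y≈-0.732714; I≈3.106123, D=e−e_prev≈-2.037959; u=3/2·(-0.732714)+5/4·3.106123+3/2·(-2.037959)≈-0.273355; next y=4/5·3.732714+1/4·(-0.273355)≈2.917833
n=5: y≈2.917833, sp=3, e=sp−y≈0.082167; I≈3.188291, D=e−e_prev≈0.814882; u=3/2·0.082167+5/4·3.188291+3/2·0.814882≈5.330937; next y=4/5·2.917833+1/4·5.330937≈3.667000
n=6: y≈3.667000, sp=3, e=sp−y≈-0.667000; I≈2.521290, D=e−e_prev≈-0.749168; u=3/2·(-0.667000)+5/4·2.521290+3/2·(-0.749168)≈1.027361; next y=4/5·3.667000+1/4·1.027361≈3.190441
n=7: y≈3.190441, sp=3, e=sp−y≈-0.190441; I≈2.330850, D=e−e_prev≈0.476560; u=3/2·(-0.190441)+5/4·2.330850+3/2·0.476560≈3.342741; next y=4/5·3.190441+1/4·3.342741≈3.388038
n=8: y≈3.388038, sp=3, e=sp−y≈-0.388038; I≈1.942812, D=e−e_prev≈-0.197597; u=3/2·(-0.388038)+5/4·1.942812+3/2·(-0.197597)≈1.550063; next y=4/5·3.388038+1/4·1.550063≈3.097946
n=9: y≈3.097946, sp=3, e=sp−y≈-0.097946; I≈1.844866, D=e−e_prev≈0.290092; u=3/2·(-0.097946)+5/4·1.844866+3/2·0.290092≈2.594302; next y=4/5·3.097946+1/4·2.594302≈3.126932
n=10: y≈3.126932, sp=3, e=sp−y≈-0.126932; I≈1.717934, D=e−e_prev≈-0.028986; u=3/2·(-0.126932)+5/4·1.717934+3/2·(-0.028986)≈1.913540; next y=4/5·3.126932+1/4·1.913540≈2.979931

0 -1 -4.250 0.000
1 3 17.516 -1.063
2 3 -4.513 3.529
3 3 9.508 1.695
4 3 -0.273 3.733
5 3 5.331 2.918
6 3 1.027 3.667
7 3 3.343 3.190
8 3 1.550 3.388
9 3 2.594 3.098
10 3 1.914 3.127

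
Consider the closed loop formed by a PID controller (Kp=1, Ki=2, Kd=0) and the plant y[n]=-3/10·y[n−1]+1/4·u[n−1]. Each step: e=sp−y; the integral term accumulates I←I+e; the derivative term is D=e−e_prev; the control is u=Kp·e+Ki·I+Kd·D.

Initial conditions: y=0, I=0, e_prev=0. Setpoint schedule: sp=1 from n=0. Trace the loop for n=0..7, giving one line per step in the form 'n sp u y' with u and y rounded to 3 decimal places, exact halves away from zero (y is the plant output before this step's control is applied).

(exact arithmetic carried between steps; '≈' marks a value shown rounded to 6 d.p. or computed from one; I and e_prev carry over from the previous line; the table rounds u and y to 3 d.p., halves away from zero)
n=0: y=0, sp=1, e=sp−y=1; I=1, D=e−e_prev=1; u=1·1+2·1+0·1=3; next y=-3/10·0+1/4·3=0.75
n=1: y=0.75, sp=1, e=sp−y=0.25; I=1.25, D=e−e_prev=-0.75; u=1·0.25+2·1.25+0·(-0.75)=2.75; next y=-3/10·0.75+1/4·2.75=0.4625
n=2: y=0.4625, sp=1, e=sp−y=0.5375; I=1.7875, D=e−e_prev=0.2875; u=1·0.5375+2·1.7875+0·0.2875=4.1125; next y=-3/10·0.4625+1/4·4.1125=0.889375
n=3: y=0.889375, sp=1, e=sp−y=0.110625; I=1.898125, D=e−e_prev=-0.426875; u=1·0.110625+2·1.898125+0·(-0.426875)=3.906875; next y=-3/10·0.889375+1/4·3.906875≈0.709906
n=4: y≈0.709906, sp=1, e=sp−y≈0.290094; I≈2.188219, D=e−e_prev≈0.179469; u=1·0.290094+2·2.188219+0·0.179469≈4.666531; next y=-3/10·0.709906+1/4·4.666531≈0.953661
n=5: y≈0.953661, sp=1, e=sp−y≈0.046339; I≈2.234558, D=e−e_prev≈-0.243755; u=1·0.046339+2·2.234558+0·(-0.243755)≈4.515455; next y=-3/10·0.953661+1/4·4.515455≈0.842765
n=6: y≈0.842765, sp=1, e=sp−y≈0.157235; I≈2.391792, D=e−e_prev≈0.110896; u=1·0.157235+2·2.391792+0·0.110896≈4.940819; next y=-3/10·0.842765+1/4·4.940819≈0.982375
n=7: y≈0.982375, sp=1, e=sp−y≈0.017625; I≈2.409417, D=e−e_prev≈-0.139610; u=1·0.017625+2·2.409417+0·(-0.139610)≈4.836459; next y=-3/10·0.982375+1/4·4.836459≈0.914402

0 1 3.000 0.000
1 1 2.750 0.750
2 1 4.113 0.463
3 1 3.907 0.889
4 1 4.667 0.710
5 1 4.515 0.954
6 1 4.941 0.843
7 1 4.836 0.982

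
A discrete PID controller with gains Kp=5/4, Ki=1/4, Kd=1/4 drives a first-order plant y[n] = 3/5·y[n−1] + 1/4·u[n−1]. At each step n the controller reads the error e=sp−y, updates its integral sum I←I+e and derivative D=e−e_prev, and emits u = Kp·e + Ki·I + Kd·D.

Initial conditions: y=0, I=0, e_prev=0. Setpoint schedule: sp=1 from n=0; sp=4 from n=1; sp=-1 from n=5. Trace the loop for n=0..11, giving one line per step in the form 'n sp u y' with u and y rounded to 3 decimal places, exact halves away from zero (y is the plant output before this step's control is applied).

0 1 1.750 0.000
1 4 6.234 0.438
2 4 4.063 1.821
3 4 4.451 2.108
4 4 4.524 2.378
5 -1 -4.068 2.558
6 -1 -0.092 0.518
7 -1 -0.579 0.288
8 -1 -0.504 0.028
9 -1 -0.586 -0.109
10 -1 -0.663 -0.212
11 -1 -0.744 -0.293

(exact arithmetic carried between steps; '≈' marks a value shown rounded to 6 d.p. or computed from one; I and e_prev carry over from the previous line; the table rounds u and y to 3 d.p., halves away from zero)
n=0: y=0, sp=1, e=sp−y=1; I=1, D=e−e_prev=1; u=5/4·1+1/4·1+1/4·1=1.75; next y=3/5·0+1/4·1.75=0.4375
n=1: y=0.4375, sp=4, e=sp−y=3.5625; I=4.5625, D=e−e_prev=2.5625; u=5/4·3.5625+1/4·4.5625+1/4·2.5625=6.234375; next y=3/5·0.4375+1/4·6.234375≈1.821094
n=2: y≈1.821094, sp=4, e=sp−y≈2.178906; I≈6.741406, D=e−e_prev≈-1.383594; u=5/4·2.178906+1/4·6.741406+1/4·(-1.383594)≈4.063086; next y=3/5·1.821094+1/4·4.063086≈2.108428
n=3: y≈2.108428, sp=4, e=sp−y≈1.891572; I≈8.632979, D=e−e_prev≈-0.287334; u=5/4·1.891572+1/4·8.632979+1/4·(-0.287334)≈4.450876; next y=3/5·2.108428+1/4·4.450876≈2.377776
n=4: y≈2.377776, sp=4, e=sp−y≈1.622224; I≈10.255203, D=e−e_prev≈-0.269348; u=5/4·1.622224+1/4·10.255203+1/4·(-0.269348)≈4.524244; next y=3/5·2.377776+1/4·4.524244≈2.557726
n=5: y≈2.557726, sp=-1, e=sp−y≈-3.557726; I≈6.697476, D=e−e_prev≈-5.179951; u=5/4·(-3.557726)+1/4·6.697476+1/4·(-5.179951)≈-4.067777; next y=3/5·2.557726+1/4·(-4.067777)≈0.517692
n=6: y≈0.517692, sp=-1, e=sp−y≈-1.517692; I≈5.179785, D=e−e_prev≈2.040035; u=5/4·(-1.517692)+1/4·5.179785+1/4·2.040035≈-0.092160; next y=3/5·0.517692+1/4·(-0.092160)≈0.287575
n=7: y≈0.287575, sp=-1, e=sp−y≈-1.287575; I≈3.892210, D=e−e_prev≈0.230117; u=5/4·(-1.287575)+1/4·3.892210+1/4·0.230117≈-0.578887; next y=3/5·0.287575+1/4·(-0.578887)≈0.027823
n=8: y≈0.027823, sp=-1, e=sp−y≈-1.027823; I≈2.864386, D=e−e_prev≈0.259752; u=5/4·(-1.027823)+1/4·2.864386+1/4·0.259752≈-0.503744; next y=3/5·0.027823+1/4·(-0.503744)≈-0.109242
n=9: y≈-0.109242, sp=-1, e=sp−y≈-0.890758; I≈1.973628, D=e−e_prev≈0.137065; u=5/4·(-0.890758)+1/4·1.973628+1/4·0.137065≈-0.585774; next y=3/5·(-0.109242)+1/4·(-0.585774)≈-0.211989
n=10: y≈-0.211989, sp=-1, e=sp−y≈-0.788011; I≈1.185617, D=e−e_prev≈0.102747; u=5/4·(-0.788011)+1/4·1.185617+1/4·0.102747≈-0.662923; next y=3/5·(-0.211989)+1/4·(-0.662923)≈-0.292924
n=11: y≈-0.292924, sp=-1, e=sp−y≈-0.707076; I≈0.478541, D=e−e_prev≈0.080935; u=5/4·(-0.707076)+1/4·0.478541+1/4·0.080935≈-0.743976; next y=3/5·(-0.292924)+1/4·(-0.743976)≈-0.361748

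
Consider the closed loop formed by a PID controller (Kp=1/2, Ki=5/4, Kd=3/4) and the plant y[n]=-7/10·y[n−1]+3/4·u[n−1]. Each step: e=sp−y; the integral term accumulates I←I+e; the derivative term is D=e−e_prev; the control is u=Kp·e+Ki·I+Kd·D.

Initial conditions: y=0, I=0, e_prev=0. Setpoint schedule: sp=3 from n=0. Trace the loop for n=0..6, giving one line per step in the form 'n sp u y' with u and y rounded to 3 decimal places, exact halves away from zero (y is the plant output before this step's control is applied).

0 3 7.500 0.000
1 3 -5.063 5.625
2 3 29.273 -7.734
3 3 -55.087 27.369
4 3 160.386 -60.474
5 3 -383.891 162.621
6 3 994.839 -401.753

(exact arithmetic carried between steps; '≈' marks a value shown rounded to 6 d.p. or computed from one; I and e_prev carry over from the previous line; the table rounds u and y to 3 d.p., halves away from zero)
n=0: y=0, sp=3, e=sp−y=3; I=3, D=e−e_prev=3; u=1/2·3+5/4·3+3/4·3=7.5; next y=-7/10·0+3/4·7.5=5.625
n=1: y=5.625, sp=3, e=sp−y=-2.625; I=0.375, D=e−e_prev=-5.625; u=1/2·(-2.625)+5/4·0.375+3/4·(-5.625)=-5.0625; next y=-7/10·5.625+3/4·(-5.0625)=-7.734375
n=2: y=-7.734375, sp=3, e=sp−y=10.734375; I=11.109375, D=e−e_prev=13.359375; u=1/2·10.734375+5/4·11.109375+3/4·13.359375≈29.273438; next y=-7/10·(-7.734375)+3/4·29.273438≈27.369141
n=3: y≈27.369141, sp=3, e=sp−y≈-24.369141; I≈-13.259766, D=e−e_prev≈-35.103516; u=1/2·(-24.369141)+5/4·(-13.259766)+3/4·(-35.103516)≈-55.086914; next y=-7/10·27.369141+3/4·(-55.086914)≈-60.473584
n=4: y≈-60.473584, sp=3, e=sp−y≈63.473584; I≈50.213818, D=e−e_prev≈87.842725; u=1/2·63.473584+5/4·50.213818+3/4·87.842725≈160.386108; next y=-7/10·(-60.473584)+3/4·160.386108≈162.621090
n=5: y≈162.621090, sp=3, e=sp−y≈-159.621090; I≈-109.407272, D=e−e_prev≈-223.094674; u=1/2·(-159.621090)+5/4·(-109.407272)+3/4·(-223.094674)≈-383.890640; next y=-7/10·162.621090+3/4·(-383.890640)≈-401.752743
n=6: y≈-401.752743, sp=3, e=sp−y≈404.752743; I≈295.345472, D=e−e_prev≈564.373833; u=1/2·404.752743+5/4·295.345472+3/4·564.373833≈994.838586; next y=-7/10·(-401.752743)+3/4·994.838586≈1027.355860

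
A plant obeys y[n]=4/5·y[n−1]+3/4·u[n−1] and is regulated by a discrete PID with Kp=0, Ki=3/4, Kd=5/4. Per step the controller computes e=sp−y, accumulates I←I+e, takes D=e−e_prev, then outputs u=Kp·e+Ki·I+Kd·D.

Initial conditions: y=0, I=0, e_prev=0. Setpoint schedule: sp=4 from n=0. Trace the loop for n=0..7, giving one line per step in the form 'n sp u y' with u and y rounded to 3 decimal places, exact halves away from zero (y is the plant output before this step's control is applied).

0 4 8.000 0.000
1 4 -6.000 6.000
2 4 11.400 0.300
3 4 -9.930 8.790
4 4 15.501 -0.416
5 4 -16.112 11.293
6 4 21.739 -3.049
7 4 -24.731 13.865

(exact arithmetic carried between steps; '≈' marks a value shown rounded to 6 d.p. or computed from one; I and e_prev carry over from the previous line; the table rounds u and y to 3 d.p., halves away from zero)
n=0: y=0, sp=4, e=sp−y=4; I=4, D=e−e_prev=4; u=0·4+3/4·4+5/4·4=8; next y=4/5·0+3/4·8=6
n=1: y=6, sp=4, e=sp−y=-2; I=2, D=e−e_prev=-6; u=0·(-2)+3/4·2+5/4·(-6)=-6; next y=4/5·6+3/4·(-6)=0.3
n=2: y=0.3, sp=4, e=sp−y=3.7; I=5.7, D=e−e_prev=5.7; u=0·3.7+3/4·5.7+5/4·5.7=11.4; next y=4/5·0.3+3/4·11.4=8.79
n=3: y=8.79, sp=4, e=sp−y=-4.79; I=0.91, D=e−e_prev=-8.49; u=0·(-4.79)+3/4·0.91+5/4·(-8.49)=-9.93; next y=4/5·8.79+3/4·(-9.93)=-0.4155
n=4: y=-0.4155, sp=4, e=sp−y=4.4155; I=5.3255, D=e−e_prev=9.2055; u=0·4.4155+3/4·5.3255+5/4·9.2055=15.501; next y=4/5·(-0.4155)+3/4·15.501=11.29335
n=5: y=11.29335, sp=4, e=sp−y=-7.29335; I=-1.96785, D=e−e_prev=-11.70885; u=0·(-7.29335)+3/4·(-1.96785)+5/4·(-11.70885)=-16.11195; next y=4/5·11.29335+3/4·(-16.11195)≈-3.049283
n=6: y≈-3.049283, sp=4, e=sp−y≈7.049283; I≈5.081433, D=e−e_prev≈14.342633; u=0·7.049283+3/4·5.081433+5/4·14.342633≈21.739365; next y=4/5·(-3.049283)+3/4·21.739365≈13.865098
n=7: y≈13.865098, sp=4, e=sp−y≈-9.865098; I≈-4.783665, D=e−e_prev≈-16.914380; u=0·(-9.865098)+3/4·(-4.783665)+5/4·(-16.914380)≈-24.730724; next y=4/5·13.865098+3/4·(-24.730724)≈-7.455965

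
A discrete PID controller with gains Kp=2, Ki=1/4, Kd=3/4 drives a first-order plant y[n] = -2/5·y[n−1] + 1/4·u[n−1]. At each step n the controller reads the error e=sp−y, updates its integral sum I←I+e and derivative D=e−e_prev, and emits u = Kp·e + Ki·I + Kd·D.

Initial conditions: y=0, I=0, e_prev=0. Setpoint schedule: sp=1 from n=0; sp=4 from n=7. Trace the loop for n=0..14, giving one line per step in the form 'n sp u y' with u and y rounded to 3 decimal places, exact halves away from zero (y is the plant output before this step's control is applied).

(exact arithmetic carried between steps; '≈' marks a value shown rounded to 6 d.p. or computed from one; I and e_prev carry over from the previous line; the table rounds u and y to 3 d.p., halves away from zero)
n=0: y=0, sp=1, e=sp−y=1; I=1, D=e−e_prev=1; u=2·1+1/4·1+3/4·1=3; next y=-2/5·0+1/4·3=0.75
n=1: y=0.75, sp=1, e=sp−y=0.25; I=1.25, D=e−e_prev=-0.75; u=2·0.25+1/4·1.25+3/4·(-0.75)=0.25; next y=-2/5·0.75+1/4·0.25=-0.2375
n=2: y=-0.2375, sp=1, e=sp−y=1.2375; I=2.4875, D=e−e_prev=0.9875; u=2·1.2375+1/4·2.4875+3/4·0.9875=3.8375; next y=-2/5·(-0.2375)+1/4·3.8375=1.054375
n=3: y=1.054375, sp=1, e=sp−y=-0.054375; I=2.433125, D=e−e_prev=-1.291875; u=2·(-0.054375)+1/4·2.433125+3/4·(-1.291875)=-0.469375; next y=-2/5·1.054375+1/4·(-0.469375)≈-0.539094
n=4: y≈-0.539094, sp=1, e=sp−y≈1.539094; I≈3.972219, D=e−e_prev≈1.593469; u=2·1.539094+1/4·3.972219+3/4·1.593469≈5.266344; next y=-2/5·(-0.539094)+1/4·5.266344≈1.532223
n=5: y≈1.532223, sp=1, e=sp−y≈-0.532223; I≈3.439995, D=e−e_prev≈-2.071317; u=2·(-0.532223)+1/4·3.439995+3/4·(-2.071317)≈-1.757936; next y=-2/5·1.532223+1/4·(-1.757936)≈-1.052373
n=6: y≈-1.052373, sp=1, e=sp−y≈2.052373; I≈5.492369, D=e−e_prev≈2.584597; u=2·2.052373+1/4·5.492369+3/4·2.584597≈7.416286; next y=-2/5·(-1.052373)+1/4·7.416286≈2.275021
n=7: y≈2.275021, sp=4, e=sp−y≈1.724979; I≈7.217348, D=e−e_prev≈-0.327394; u=2·1.724979+1/4·7.217348+3/4·(-0.327394)≈5.008749; next y=-2/5·2.275021+1/4·5.008749≈0.342179
n=8: y≈0.342179, sp=4, e=sp−y≈3.657821; I≈10.875169, D=e−e_prev≈1.932842; u=2·3.657821+1/4·10.875169+3/4·1.932842≈11.484066; next y=-2/5·0.342179+1/4·11.484066≈2.734145
n=9: y≈2.734145, sp=4, e=sp−y≈1.265855; I≈12.141024, D=e−e_prev≈-2.391966; u=2·1.265855+1/4·12.141024+3/4·(-2.391966)≈3.772992; next y=-2/5·2.734145+1/4·3.772992≈-0.150410
n=10: y≈-0.150410, sp=4, e=sp−y≈4.150410; I≈16.291434, D=e−e_prev≈2.884555; u=2·4.150410+1/4·16.291434+3/4·2.884555≈14.537095; next y=-2/5·(-0.150410)+1/4·14.537095≈3.694438
n=11: y≈3.694438, sp=4, e=sp−y≈0.305562; I≈16.596996, D=e−e_prev≈-3.844848; u=2·0.305562+1/4·16.596996+3/4·(-3.844848)≈1.876738; next y=-2/5·3.694438+1/4·1.876738≈-1.008591
n=12: y≈-1.008591, sp=4, e=sp−y≈5.008591; I≈21.605587, D=e−e_prev≈4.703028; u=2·5.008591+1/4·21.605587+3/4·4.703028≈18.945849; next y=-2/5·(-1.008591)+1/4·18.945849≈5.139899
n=13: y≈5.139899, sp=4, e=sp−y≈-1.139899; I≈20.465688, D=e−e_prev≈-6.148489; u=2·(-1.139899)+1/4·20.465688+3/4·(-6.148489)≈-1.774742; next y=-2/5·5.139899+1/4·(-1.774742)≈-2.499645
n=14: y≈-2.499645, sp=4, e=sp−y≈6.499645; I≈26.965333, D=e−e_prev≈7.639543; u=2·6.499645+1/4·26.965333+3/4·7.639543≈25.470281; next y=-2/5·(-2.499645)+1/4·25.470281≈7.367428

0 1 3.000 0.000
1 1 0.250 0.750
2 1 3.838 -0.238
3 1 -0.469 1.054
4 1 5.266 -0.539
5 1 -1.758 1.532
6 1 7.416 -1.052
7 4 5.009 2.275
8 4 11.484 0.342
9 4 3.773 2.734
10 4 14.537 -0.150
11 4 1.877 3.694
12 4 18.946 -1.009
13 4 -1.775 5.140
14 4 25.470 -2.500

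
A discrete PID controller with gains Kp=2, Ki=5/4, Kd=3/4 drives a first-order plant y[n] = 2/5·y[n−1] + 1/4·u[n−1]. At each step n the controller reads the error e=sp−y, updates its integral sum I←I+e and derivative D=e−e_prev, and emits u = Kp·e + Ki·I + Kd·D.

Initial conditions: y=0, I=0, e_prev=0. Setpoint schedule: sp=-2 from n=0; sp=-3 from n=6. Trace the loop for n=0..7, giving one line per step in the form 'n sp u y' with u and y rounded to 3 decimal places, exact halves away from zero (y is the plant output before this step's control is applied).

(exact arithmetic carried between steps; '≈' marks a value shown rounded to 6 d.p. or computed from one; I and e_prev carry over from the previous line; the table rounds u and y to 3 d.p., halves away from zero)
n=0: y=0, sp=-2, e=sp−y=-2; I=-2, D=e−e_prev=-2; u=2·(-2)+5/4·(-2)+3/4·(-2)=-8; next y=2/5·0+1/4·(-8)=-2
n=1: y=-2, sp=-2, e=sp−y=0; I=-2, D=e−e_prev=2; u=2·0+5/4·(-2)+3/4·2=-1; next y=2/5·(-2)+1/4·(-1)=-1.05
n=2: y=-1.05, sp=-2, e=sp−y=-0.95; I=-2.95, D=e−e_prev=-0.95; u=2·(-0.95)+5/4·(-2.95)+3/4·(-0.95)=-6.3; next y=2/5·(-1.05)+1/4·(-6.3)=-1.995
n=3: y=-1.995, sp=-2, e=sp−y=-0.005; I=-2.955, D=e−e_prev=0.945; u=2·(-0.005)+5/4·(-2.955)+3/4·0.945=-2.995; next y=2/5·(-1.995)+1/4·(-2.995)=-1.54675
n=4: y=-1.54675, sp=-2, e=sp−y=-0.45325; I=-3.40825, D=e−e_prev=-0.44825; u=2·(-0.45325)+5/4·(-3.40825)+3/4·(-0.44825)=-5.503; next y=2/5·(-1.54675)+1/4·(-5.503)=-1.99445
n=5: y=-1.99445, sp=-2, e=sp−y=-0.00555; I=-3.4138, D=e−e_prev=0.4477; u=2·(-0.00555)+5/4·(-3.4138)+3/4·0.4477=-3.942575; next y=2/5·(-1.99445)+1/4·(-3.942575)≈-1.783424
n=6: y≈-1.783424, sp=-3, e=sp−y≈-1.216576; I≈-4.630376, D=e−e_prev≈-1.211026; u=2·(-1.216576)+5/4·(-4.630376)+3/4·(-1.211026)≈-9.129393; next y=2/5·(-1.783424)+1/4·(-9.129393)≈-2.995718
n=7: y≈-2.995718, sp=-3, e=sp−y≈-0.004282; I≈-4.634659, D=e−e_prev≈1.212294; u=2·(-0.004282)+5/4·(-4.634659)+3/4·1.212294≈-4.892668; next y=2/5·(-2.995718)+1/4·(-4.892668)≈-2.421454

0 -2 -8.000 0.000
1 -2 -1.000 -2.000
2 -2 -6.300 -1.050
3 -2 -2.995 -1.995
4 -2 -5.503 -1.547
5 -2 -3.943 -1.994
6 -3 -9.129 -1.783
7 -3 -4.893 -2.996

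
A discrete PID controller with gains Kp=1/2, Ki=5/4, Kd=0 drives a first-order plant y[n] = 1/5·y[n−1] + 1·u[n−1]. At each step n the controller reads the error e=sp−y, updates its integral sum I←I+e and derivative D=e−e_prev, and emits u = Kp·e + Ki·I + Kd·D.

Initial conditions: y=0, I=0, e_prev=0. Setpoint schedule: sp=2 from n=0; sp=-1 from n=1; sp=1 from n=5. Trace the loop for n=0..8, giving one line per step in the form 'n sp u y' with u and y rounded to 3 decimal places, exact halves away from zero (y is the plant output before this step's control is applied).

(exact arithmetic carried between steps; '≈' marks a value shown rounded to 6 d.p. or computed from one; I and e_prev carry over from the previous line; the table rounds u and y to 3 d.p., halves away from zero)
n=0: y=0, sp=2, e=sp−y=2; I=2, D=e−e_prev=2; u=1/2·2+5/4·2+0·2=3.5; next y=1/5·0+1·3.5=3.5
n=1: y=3.5, sp=-1, e=sp−y=-4.5; I=-2.5, D=e−e_prev=-6.5; u=1/2·(-4.5)+5/4·(-2.5)+0·(-6.5)=-5.375; next y=1/5·3.5+1·(-5.375)=-4.675
n=2: y=-4.675, sp=-1, e=sp−y=3.675; I=1.175, D=e−e_prev=8.175; u=1/2·3.675+5/4·1.175+0·8.175=3.30625; next y=1/5·(-4.675)+1·3.30625=2.37125
n=3: y=2.37125, sp=-1, e=sp−y=-3.37125; I=-2.19625, D=e−e_prev=-7.04625; u=1/2·(-3.37125)+5/4·(-2.19625)+0·(-7.04625)≈-4.430938; next y=1/5·2.37125+1·(-4.430938)≈-3.956688
n=4: y≈-3.956688, sp=-1, e=sp−y≈2.956688; I≈0.760438, D=e−e_prev≈6.327938; u=1/2·2.956688+5/4·0.760438+0·6.327938≈2.428891; next y=1/5·(-3.956688)+1·2.428891≈1.637553
n=5: y≈1.637553, sp=1, e=sp−y≈-0.637553; I≈0.122884, D=e−e_prev≈-3.594241; u=1/2·(-0.637553)+5/4·0.122884+0·(-3.594241)≈-0.165171; next y=1/5·1.637553+1·(-0.165171)≈0.162340
n=6: y≈0.162340, sp=1, e=sp−y≈0.837660; I≈0.960545, D=e−e_prev≈1.475214; u=1/2·0.837660+5/4·0.960545+0·1.475214≈1.619511; next y=1/5·0.162340+1·1.619511≈1.651979
n=7: y≈1.651979, sp=1, e=sp−y≈-0.651979; I≈0.308566, D=e−e_prev≈-1.489640; u=1/2·(-0.651979)+5/4·0.308566+0·(-1.489640)≈0.059717; next y=1/5·1.651979+1·0.059717≈0.390113
n=8: y≈0.390113, sp=1, e=sp−y≈0.609887; I≈0.918452, D=e−e_prev≈1.261866; u=1/2·0.609887+5/4·0.918452+0·1.261866≈1.453009; next y=1/5·0.390113+1·1.453009≈1.531031

0 2 3.500 0.000
1 -1 -5.375 3.500
2 -1 3.306 -4.675
3 -1 -4.431 2.371
4 -1 2.429 -3.957
5 1 -0.165 1.638
6 1 1.620 0.162
7 1 0.060 1.652
8 1 1.453 0.390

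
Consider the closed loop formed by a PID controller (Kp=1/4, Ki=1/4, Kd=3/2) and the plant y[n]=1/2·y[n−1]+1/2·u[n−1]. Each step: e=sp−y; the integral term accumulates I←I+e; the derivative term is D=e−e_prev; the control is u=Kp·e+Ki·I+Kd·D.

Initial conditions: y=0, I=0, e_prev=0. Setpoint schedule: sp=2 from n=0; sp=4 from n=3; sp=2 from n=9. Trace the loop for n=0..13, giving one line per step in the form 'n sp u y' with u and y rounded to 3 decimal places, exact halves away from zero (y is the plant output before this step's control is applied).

(exact arithmetic carried between steps; '≈' marks a value shown rounded to 6 d.p. or computed from one; I and e_prev carry over from the previous line; the table rounds u and y to 3 d.p., halves away from zero)
n=0: y=0, sp=2, e=sp−y=2; I=2, D=e−e_prev=2; u=1/4·2+1/4·2+3/2·2=4; next y=1/2·0+1/2·4=2
n=1: y=2, sp=2, e=sp−y=0; I=2, D=e−e_prev=-2; u=1/4·0+1/4·2+3/2·(-2)=-2.5; next y=1/2·2+1/2·(-2.5)=-0.25
n=2: y=-0.25, sp=2, e=sp−y=2.25; I=4.25, D=e−e_prev=2.25; u=1/4·2.25+1/4·4.25+3/2·2.25=5; next y=1/2·(-0.25)+1/2·5=2.375
n=3: y=2.375, sp=4, e=sp−y=1.625; I=5.875, D=e−e_prev=-0.625; u=1/4·1.625+1/4·5.875+3/2·(-0.625)=0.9375; next y=1/2·2.375+1/2·0.9375=1.65625
n=4: y=1.65625, sp=4, e=sp−y=2.34375; I=8.21875, D=e−e_prev=0.71875; u=1/4·2.34375+1/4·8.21875+3/2·0.71875=3.71875; next y=1/2·1.65625+1/2·3.71875=2.6875
n=5: y=2.6875, sp=4, e=sp−y=1.3125; I=9.53125, D=e−e_prev=-1.03125; u=1/4·1.3125+1/4·9.53125+3/2·(-1.03125)≈1.164063; next y=1/2·2.6875+1/2·1.164063≈1.925781
n=6: y≈1.925781, sp=4, e=sp−y≈2.074219; I≈11.605469, D=e−e_prev≈0.761719; u=1/4·2.074219+1/4·11.605469+3/2·0.761719≈4.5625; next y=1/2·1.925781+1/2·4.5625≈3.244141
n=7: y≈3.244141, sp=4, e=sp−y≈0.755859; I≈12.361328, D=e−e_prev≈-1.318359; u=1/4·0.755859+1/4·12.361328+3/2·(-1.318359)≈1.301758; next y=1/2·3.244141+1/2·1.301758≈2.272949
n=8: y≈2.272949, sp=4, e=sp−y≈1.727051; I≈14.088379, D=e−e_prev≈0.971191; u=1/4·1.727051+1/4·14.088379+3/2·0.971191≈5.410645; next y=1/2·2.272949+1/2·5.410645≈3.841797
n=9: y≈3.841797, sp=2, e=sp−y≈-1.841797; I≈12.246582, D=e−e_prev≈-3.568848; u=1/4·(-1.841797)+1/4·12.246582+3/2·(-3.568848)≈-2.752075; next y=1/2·3.841797+1/2·(-2.752075)≈0.544861
n=10: y≈0.544861, sp=2, e=sp−y≈1.455139; I≈13.701721, D=e−e_prev≈3.296936; u=1/4·1.455139+1/4·13.701721+3/2·3.296936≈8.734619; next y=1/2·0.544861+1/2·8.734619≈4.639740
n=11: y≈4.639740, sp=2, e=sp−y≈-2.639740; I≈11.061981, D=e−e_prev≈-4.094879; u=1/4·(-2.639740)+1/4·11.061981+3/2·(-4.094879)≈-4.036758; next y=1/2·4.639740+1/2·(-4.036758)≈0.301491
n=12: y≈0.301491, sp=2, e=sp−y≈1.698509; I≈12.760490, D=e−e_prev≈4.338249; u=1/4·1.698509+1/4·12.760490+3/2·4.338249≈10.122124; next y=1/2·0.301491+1/2·10.122124≈5.211807
n=13: y≈5.211807, sp=2, e=sp−y≈-3.211807; I≈9.548683, D=e−e_prev≈-4.910316; u=1/4·(-3.211807)+1/4·9.548683+3/2·(-4.910316)≈-5.781256; next y=1/2·5.211807+1/2·(-5.781256)≈-0.284724

0 2 4.000 0.000
1 2 -2.500 2.000
2 2 5.000 -0.250
3 4 0.938 2.375
4 4 3.719 1.656
5 4 1.164 2.688
6 4 4.563 1.926
7 4 1.302 3.244
8 4 5.411 2.273
9 2 -2.752 3.842
10 2 8.735 0.545
11 2 -4.037 4.640
12 2 10.122 0.301
13 2 -5.781 5.212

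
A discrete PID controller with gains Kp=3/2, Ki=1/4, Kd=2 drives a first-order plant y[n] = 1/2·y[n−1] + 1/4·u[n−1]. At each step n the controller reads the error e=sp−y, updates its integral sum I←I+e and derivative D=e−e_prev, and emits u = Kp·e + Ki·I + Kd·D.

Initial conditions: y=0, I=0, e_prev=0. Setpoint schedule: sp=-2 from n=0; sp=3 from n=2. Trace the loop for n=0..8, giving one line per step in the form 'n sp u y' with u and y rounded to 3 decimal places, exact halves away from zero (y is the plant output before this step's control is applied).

(exact arithmetic carried between steps; '≈' marks a value shown rounded to 6 d.p. or computed from one; I and e_prev carry over from the previous line; the table rounds u and y to 3 d.p., halves away from zero)
n=0: y=0, sp=-2, e=sp−y=-2; I=-2, D=e−e_prev=-2; u=3/2·(-2)+1/4·(-2)+2·(-2)=-7.5; next y=1/2·0+1/4·(-7.5)=-1.875
n=1: y=-1.875, sp=-2, e=sp−y=-0.125; I=-2.125, D=e−e_prev=1.875; u=3/2·(-0.125)+1/4·(-2.125)+2·1.875=3.03125; next y=1/2·(-1.875)+1/4·3.03125≈-0.179688
n=2: y≈-0.179688, sp=3, e=sp−y≈3.179688; I≈1.054688, D=e−e_prev≈3.304688; u=3/2·3.179688+1/4·1.054688+2·3.304688≈11.642578; next y=1/2·(-0.179688)+1/4·11.642578≈2.820801
n=3: y≈2.820801, sp=3, e=sp−y≈0.179199; I≈1.233887, D=e−e_prev≈-3.000488; u=3/2·0.179199+1/4·1.233887+2·(-3.000488)≈-5.423706; next y=1/2·2.820801+1/4·(-5.423706)≈0.054474
n=4: y≈0.054474, sp=3, e=sp−y≈2.945526; I≈4.179413, D=e−e_prev≈2.766327; u=3/2·2.945526+1/4·4.179413+2·2.766327≈10.995796; next y=1/2·0.054474+1/4·10.995796≈2.776186
n=5: y≈2.776186, sp=3, e=sp−y≈0.223814; I≈4.403227, D=e−e_prev≈-2.721712; u=3/2·0.223814+1/4·4.403227+2·(-2.721712)≈-4.006896; next y=1/2·2.776186+1/4·(-4.006896)≈0.386369
n=6: y≈0.386369, sp=3, e=sp−y≈2.613631; I≈7.016858, D=e−e_prev≈2.389817; u=3/2·2.613631+1/4·7.016858+2·2.389817≈10.454295; next y=1/2·0.386369+1/4·10.454295≈2.806758
n=7: y≈2.806758, sp=3, e=sp−y≈0.193242; I≈7.210100, D=e−e_prev≈-2.420389; u=3/2·0.193242+1/4·7.210100+2·(-2.420389)≈-2.748391; next y=1/2·2.806758+1/4·(-2.748391)≈0.716281
n=8: y≈0.716281, sp=3, e=sp−y≈2.283719; I≈9.493818, D=e−e_prev≈2.090477; u=3/2·2.283719+1/4·9.493818+2·2.090477≈9.979987; next y=1/2·0.716281+1/4·9.979987≈2.853137

0 -2 -7.500 0.000
1 -2 3.031 -1.875
2 3 11.643 -0.180
3 3 -5.424 2.821
4 3 10.996 0.054
5 3 -4.007 2.776
6 3 10.454 0.386
7 3 -2.748 2.807
8 3 9.980 0.716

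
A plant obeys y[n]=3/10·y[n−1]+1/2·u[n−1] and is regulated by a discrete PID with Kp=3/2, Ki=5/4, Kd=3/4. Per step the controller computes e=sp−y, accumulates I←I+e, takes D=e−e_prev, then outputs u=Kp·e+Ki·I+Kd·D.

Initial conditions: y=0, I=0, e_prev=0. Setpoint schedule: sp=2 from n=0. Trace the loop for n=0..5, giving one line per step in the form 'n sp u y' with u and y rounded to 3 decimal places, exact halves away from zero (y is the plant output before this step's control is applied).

(exact arithmetic carried between steps; '≈' marks a value shown rounded to 6 d.p. or computed from one; I and e_prev carry over from the previous line; the table rounds u and y to 3 d.p., halves away from zero)
n=0: y=0, sp=2, e=sp−y=2; I=2, D=e−e_prev=2; u=3/2·2+5/4·2+3/4·2=7; next y=3/10·0+1/2·7=3.5
n=1: y=3.5, sp=2, e=sp−y=-1.5; I=0.5, D=e−e_prev=-3.5; u=3/2·(-1.5)+5/4·0.5+3/4·(-3.5)=-4.25; next y=3/10·3.5+1/2·(-4.25)=-1.075
n=2: y=-1.075, sp=2, e=sp−y=3.075; I=3.575, D=e−e_prev=4.575; u=3/2·3.075+5/4·3.575+3/4·4.575=12.5125; next y=3/10·(-1.075)+1/2·12.5125=5.93375
n=3: y=5.93375, sp=2, e=sp−y=-3.93375; I=-0.35875, D=e−e_prev=-7.00875; u=3/2·(-3.93375)+5/4·(-0.35875)+3/4·(-7.00875)=-11.605625; next y=3/10·5.93375+1/2·(-11.605625)≈-4.022688
n=4: y≈-4.022688, sp=2, e=sp−y≈6.022688; I≈5.663938, D=e−e_prev≈9.956438; u=3/2·6.022688+5/4·5.663938+3/4·9.956438≈23.581281; next y=3/10·(-4.022688)+1/2·23.581281≈10.583834
n=5: y≈10.583834, sp=2, e=sp−y≈-8.583834; I≈-2.919897, D=e−e_prev≈-14.606522; u=3/2·(-8.583834)+5/4·(-2.919897)+3/4·(-14.606522)≈-27.480514; next y=3/10·10.583834+1/2·(-27.480514)≈-10.565107

0 2 7.000 0.000
1 2 -4.250 3.500
2 2 12.513 -1.075
3 2 -11.606 5.934
4 2 23.581 -4.023
5 2 -27.481 10.584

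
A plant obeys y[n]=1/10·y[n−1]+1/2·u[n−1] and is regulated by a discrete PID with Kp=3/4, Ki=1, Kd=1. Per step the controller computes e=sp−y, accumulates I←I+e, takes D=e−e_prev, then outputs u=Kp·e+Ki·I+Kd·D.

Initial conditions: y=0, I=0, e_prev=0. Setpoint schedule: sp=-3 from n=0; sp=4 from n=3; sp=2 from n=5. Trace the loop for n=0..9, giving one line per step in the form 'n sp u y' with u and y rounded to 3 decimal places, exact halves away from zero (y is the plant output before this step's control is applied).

(exact arithmetic carried between steps; '≈' marks a value shown rounded to 6 d.p. or computed from one; I and e_prev carry over from the previous line; the table rounds u and y to 3 d.p., halves away from zero)
n=0: y=0, sp=-3, e=sp−y=-3; I=-3, D=e−e_prev=-3; u=3/4·(-3)+1·(-3)+1·(-3)=-8.25; next y=1/10·0+1/2·(-8.25)=-4.125
n=1: y=-4.125, sp=-3, e=sp−y=1.125; I=-1.875, D=e−e_prev=4.125; u=3/4·1.125+1·(-1.875)+1·4.125=3.09375; next y=1/10·(-4.125)+1/2·3.09375=1.134375
n=2: y=1.134375, sp=-3, e=sp−y=-4.134375; I=-6.009375, D=e−e_prev=-5.259375; u=3/4·(-4.134375)+1·(-6.009375)+1·(-5.259375)≈-14.369531; next y=1/10·1.134375+1/2·(-14.369531)≈-7.071328
n=3: y≈-7.071328, sp=4, e=sp−y≈11.071328; I≈5.061953, D=e−e_prev≈15.205703; u=3/4·11.071328+1·5.061953+1·15.205703≈28.571152; next y=1/10·(-7.071328)+1/2·28.571152≈13.578443
n=4: y≈13.578443, sp=4, e=sp−y≈-9.578443; I≈-4.516490, D=e−e_prev≈-20.649771; u=3/4·(-9.578443)+1·(-4.516490)+1·(-20.649771)≈-32.350094; next y=1/10·13.578443+1/2·(-32.350094)≈-14.817203
n=5: y≈-14.817203, sp=2, e=sp−y≈16.817203; I≈12.300713, D=e−e_prev≈26.395646; u=3/4·16.817203+1·12.300713+1·26.395646≈51.309261; next y=1/10·(-14.817203)+1/2·51.309261≈24.172910
n=6: y≈24.172910, sp=2, e=sp−y≈-22.172910; I≈-9.872198, D=e−e_prev≈-38.990113; u=3/4·(-22.172910)+1·(-9.872198)+1·(-38.990113)≈-65.491993; next y=1/10·24.172910+1/2·(-65.491993)≈-30.328706
n=7: y≈-30.328706, sp=2, e=sp−y≈32.328706; I≈22.456508, D=e−e_prev≈54.501616; u=3/4·32.328706+1·22.456508+1·54.501616≈101.204653; next y=1/10·(-30.328706)+1/2·101.204653≈47.569456
n=8: y≈47.569456, sp=2, e=sp−y≈-45.569456; I≈-23.112948, D=e−e_prev≈-77.898161; u=3/4·(-45.569456)+1·(-23.112948)+1·(-77.898161)≈-135.188201; next y=1/10·47.569456+1/2·(-135.188201)≈-62.837155
n=9: y≈-62.837155, sp=2, e=sp−y≈64.837155; I≈41.724207, D=e−e_prev≈110.406611; u=3/4·64.837155+1·41.724207+1·110.406611≈200.758684; next y=1/10·(-62.837155)+1/2·200.758684≈94.095627

0 -3 -8.250 0.000
1 -3 3.094 -4.125
2 -3 -14.370 1.134
3 4 28.571 -7.071
4 4 -32.350 13.578
5 2 51.309 -14.817
6 2 -65.492 24.173
7 2 101.205 -30.329
8 2 -135.188 47.569
9 2 200.759 -62.837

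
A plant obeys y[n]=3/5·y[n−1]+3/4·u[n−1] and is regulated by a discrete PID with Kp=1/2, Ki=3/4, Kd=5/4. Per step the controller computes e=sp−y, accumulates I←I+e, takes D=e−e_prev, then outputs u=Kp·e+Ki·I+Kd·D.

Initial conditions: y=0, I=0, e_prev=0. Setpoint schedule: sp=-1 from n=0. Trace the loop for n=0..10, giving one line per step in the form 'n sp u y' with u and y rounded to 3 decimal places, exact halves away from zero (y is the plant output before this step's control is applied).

0 -1 -2.500 0.000
1 -1 2.688 -1.875
2 -1 -5.914 0.891
3 -1 8.104 -3.901
4 -1 -14.806 3.738
5 -1 22.689 -8.862
6 -1 -38.568 11.699
7 -1 61.623 -21.907
8 -1 -102.154 33.074
9 -1 165.629 -56.771
10 -1 -272.174 90.159

(exact arithmetic carried between steps; '≈' marks a value shown rounded to 6 d.p. or computed from one; I and e_prev carry over from the previous line; the table rounds u and y to 3 d.p., halves away from zero)
n=0: y=0, sp=-1, e=sp−y=-1; I=-1, D=e−e_prev=-1; u=1/2·(-1)+3/4·(-1)+5/4·(-1)=-2.5; next y=3/5·0+3/4·(-2.5)=-1.875
n=1: y=-1.875, sp=-1, e=sp−y=0.875; I=-0.125, D=e−e_prev=1.875; u=1/2·0.875+3/4·(-0.125)+5/4·1.875=2.6875; next y=3/5·(-1.875)+3/4·2.6875=0.890625
n=2: y=0.890625, sp=-1, e=sp−y=-1.890625; I=-2.015625, D=e−e_prev=-2.765625; u=1/2·(-1.890625)+3/4·(-2.015625)+5/4·(-2.765625)≈-5.914063; next y=3/5·0.890625+3/4·(-5.914063)≈-3.901172
n=3: y≈-3.901172, sp=-1, e=sp−y≈2.901172; I≈0.885547, D=e−e_prev≈4.791797; u=1/2·2.901172+3/4·0.885547+5/4·4.791797≈8.104492; next y=3/5·(-3.901172)+3/4·8.104492≈3.737666
n=4: y≈3.737666, sp=-1, e=sp−y≈-4.737666; I≈-3.852119, D=e−e_prev≈-7.638838; u=1/2·(-4.737666)+3/4·(-3.852119)+5/4·(-7.638838)≈-14.806470; next y=3/5·3.737666+3/4·(-14.806470)≈-8.862253
n=5: y≈-8.862253, sp=-1, e=sp−y≈7.862253; I≈4.010134, D=e−e_prev≈12.599919; u=1/2·7.862253+3/4·4.010134+5/4·12.599919≈22.688625; next y=3/5·(-8.862253)+3/4·22.688625≈11.699117
n=6: y≈11.699117, sp=-1, e=sp−y≈-12.699117; I≈-8.688984, D=e−e_prev≈-20.561370; u=1/2·(-12.699117)+3/4·(-8.688984)+5/4·(-20.561370)≈-38.568008; next y=3/5·11.699117+3/4·(-38.568008)≈-21.906536
n=7: y≈-21.906536, sp=-1, e=sp−y≈20.906536; I≈12.217553, D=e−e_prev≈33.605653; u=1/2·20.906536+3/4·12.217553+5/4·33.605653≈61.623499; next y=3/5·(-21.906536)+3/4·61.623499≈33.073702
n=8: y≈33.073702, sp=-1, e=sp−y≈-34.073702; I≈-21.856150, D=e−e_prev≈-54.980238; u=1/2·(-34.073702)+3/4·(-21.856150)+5/4·(-54.980238)≈-102.154262; next y=3/5·33.073702+3/4·(-102.154262)≈-56.771475
n=9: y≈-56.771475, sp=-1, e=sp−y≈55.771475; I≈33.915325, D=e−e_prev≈89.845177; u=1/2·55.771475+3/4·33.915325+5/4·89.845177≈165.628703; next y=3/5·(-56.771475)+3/4·165.628703≈90.158642
n=10: y≈90.158642, sp=-1, e=sp−y≈-91.158642; I≈-57.243317, D=e−e_prev≈-146.930117; u=1/2·(-91.158642)+3/4·(-57.243317)+5/4·(-146.930117)≈-272.174455; next y=3/5·90.158642+3/4·(-272.174455)≈-150.035656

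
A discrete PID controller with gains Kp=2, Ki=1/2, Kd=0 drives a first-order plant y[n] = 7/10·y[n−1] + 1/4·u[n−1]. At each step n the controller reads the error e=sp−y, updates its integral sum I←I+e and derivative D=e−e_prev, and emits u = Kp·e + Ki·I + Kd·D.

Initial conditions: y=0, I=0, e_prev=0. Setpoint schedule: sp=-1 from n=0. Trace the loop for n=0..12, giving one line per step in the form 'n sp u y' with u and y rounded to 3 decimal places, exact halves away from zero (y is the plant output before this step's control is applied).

(exact arithmetic carried between steps; '≈' marks a value shown rounded to 6 d.p. or computed from one; I and e_prev carry over from the previous line; the table rounds u and y to 3 d.p., halves away from zero)
n=0: y=0, sp=-1, e=sp−y=-1; I=-1, D=e−e_prev=-1; u=2·(-1)+1/2·(-1)+0·(-1)=-2.5; next y=7/10·0+1/4·(-2.5)=-0.625
n=1: y=-0.625, sp=-1, e=sp−y=-0.375; I=-1.375, D=e−e_prev=0.625; u=2·(-0.375)+1/2·(-1.375)+0·0.625=-1.4375; next y=7/10·(-0.625)+1/4·(-1.4375)=-0.796875
n=2: y=-0.796875, sp=-1, e=sp−y=-0.203125; I=-1.578125, D=e−e_prev=0.171875; u=2·(-0.203125)+1/2·(-1.578125)+0·0.171875≈-1.195313; next y=7/10·(-0.796875)+1/4·(-1.195313)≈-0.856641
n=3: y≈-0.856641, sp=-1, e=sp−y≈-0.143359; I≈-1.721484, D=e−e_prev≈0.059766; u=2·(-0.143359)+1/2·(-1.721484)+0·0.059766≈-1.147461; next y=7/10·(-0.856641)+1/4·(-1.147461)≈-0.886514
n=4: y≈-0.886514, sp=-1, e=sp−y≈-0.113486; I≈-1.834971, D=e−e_prev≈0.029873; u=2·(-0.113486)+1/2·(-1.834971)+0·0.029873≈-1.144458; next y=7/10·(-0.886514)+1/4·(-1.144458)≈-0.906674
n=5: y≈-0.906674, sp=-1, e=sp−y≈-0.093326; I≈-1.928297, D=e−e_prev≈0.020160; u=2·(-0.093326)+1/2·(-1.928297)+0·0.020160≈-1.150800; next y=7/10·(-0.906674)+1/4·(-1.150800)≈-0.922372
n=6: y≈-0.922372, sp=-1, e=sp−y≈-0.077628; I≈-2.005925, D=e−e_prev≈0.015698; u=2·(-0.077628)+1/2·(-2.005925)+0·0.015698≈-1.158219; next y=7/10·(-0.922372)+1/4·(-1.158219)≈-0.935215
n=7: y≈-0.935215, sp=-1, e=sp−y≈-0.064785; I≈-2.070710, D=e−e_prev≈0.012843; u=2·(-0.064785)+1/2·(-2.070710)+0·0.012843≈-1.164925; next y=7/10·(-0.935215)+1/4·(-1.164925)≈-0.945882
n=8: y≈-0.945882, sp=-1, e=sp−y≈-0.054118; I≈-2.124828, D=e−e_prev≈0.010667; u=2·(-0.054118)+1/2·(-2.124828)+0·0.010667≈-1.170651; next y=7/10·(-0.945882)+1/4·(-1.170651)≈-0.954780
n=9: y≈-0.954780, sp=-1, e=sp−y≈-0.045220; I≈-2.170048, D=e−e_prev≈0.008898; u=2·(-0.045220)+1/2·(-2.170048)+0·0.008898≈-1.175464; next y=7/10·(-0.954780)+1/4·(-1.175464)≈-0.962212
n=10: y≈-0.962212, sp=-1, e=sp−y≈-0.037788; I≈-2.207836, D=e−e_prev≈0.007432; u=2·(-0.037788)+1/2·(-2.207836)+0·0.007432≈-1.179494; next y=7/10·(-0.962212)+1/4·(-1.179494)≈-0.968422
n=11: y≈-0.968422, sp=-1, e=sp−y≈-0.031578; I≈-2.239414, D=e−e_prev≈0.006210; u=2·(-0.031578)+1/2·(-2.239414)+0·0.006210≈-1.182863; next y=7/10·(-0.968422)+1/4·(-1.182863)≈-0.973611
n=12: y≈-0.973611, sp=-1, e=sp−y≈-0.026389; I≈-2.265803, D=e−e_prev≈0.005189; u=2·(-0.026389)+1/2·(-2.265803)+0·0.005189≈-1.185679; next y=7/10·(-0.973611)+1/4·(-1.185679)≈-0.977948

0 -1 -2.500 0.000
1 -1 -1.438 -0.625
2 -1 -1.195 -0.797
3 -1 -1.147 -0.857
4 -1 -1.144 -0.887
5 -1 -1.151 -0.907
6 -1 -1.158 -0.922
7 -1 -1.165 -0.935
8 -1 -1.171 -0.946
9 -1 -1.175 -0.955
10 -1 -1.179 -0.962
11 -1 -1.183 -0.968
12 -1 -1.186 -0.974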